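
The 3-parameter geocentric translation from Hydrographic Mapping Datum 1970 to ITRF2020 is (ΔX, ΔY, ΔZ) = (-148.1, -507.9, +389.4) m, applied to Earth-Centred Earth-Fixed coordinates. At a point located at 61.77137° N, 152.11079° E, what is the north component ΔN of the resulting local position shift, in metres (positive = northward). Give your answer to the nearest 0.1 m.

At φ = 61.77137°, λ = 152.11079°: sin φ = 0.881067, cos φ = 0.472991, sin λ = 0.467763, cos λ = -0.883854.
ΔN = −sin φ cos λ·ΔX − sin φ sin λ·ΔY + cos φ·ΔZ = −(0.881067)(-0.883854)(-148.1) − (0.881067)(0.467763)(-507.9) + (0.472991)(389.4) = 278.17 m.

ΔN = 278.2 m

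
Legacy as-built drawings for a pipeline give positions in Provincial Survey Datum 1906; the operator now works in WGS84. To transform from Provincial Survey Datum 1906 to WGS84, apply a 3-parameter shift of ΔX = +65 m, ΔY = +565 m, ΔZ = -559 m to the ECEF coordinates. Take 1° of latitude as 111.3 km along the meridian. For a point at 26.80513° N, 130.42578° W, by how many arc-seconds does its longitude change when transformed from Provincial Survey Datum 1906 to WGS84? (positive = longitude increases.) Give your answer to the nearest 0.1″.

Δλ = -11.5″

sin φ = 0.450957, cos φ = 0.892545, sin λ = -0.761247, cos λ = -0.648462.
East component: ΔE = −sin λ·ΔX + cos λ·ΔY = −(-0.761247)(65) + (-0.648462)(565) = -316.90 m.
1° of latitude spans 111300 m; at latitude φ, 1° of longitude spans that × cos φ = 99340.3 m, so Δλ = -316.90 / 99340.3 × 3600 = -11.484″.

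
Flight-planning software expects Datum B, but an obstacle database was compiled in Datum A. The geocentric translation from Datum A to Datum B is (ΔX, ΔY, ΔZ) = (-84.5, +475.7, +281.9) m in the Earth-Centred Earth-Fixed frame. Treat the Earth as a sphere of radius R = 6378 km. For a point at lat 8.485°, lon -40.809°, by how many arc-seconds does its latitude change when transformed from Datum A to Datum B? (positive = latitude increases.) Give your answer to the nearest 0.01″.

sin φ = 0.147550, cos φ = 0.989055, sin λ = -0.653540, cos λ = 0.756892.
North component: ΔN = −sin φ cos λ·ΔX − sin φ sin λ·ΔY + cos φ·ΔZ = −(0.147550)(0.756892)(-84.5) − (0.147550)(-0.653540)(475.7) + (0.989055)(281.9) = 334.12 m.
1° of latitude spans πR/180 = 111317 m, so Δφ = 334.12 / 111317 × 3600 = 10.806″.

Δφ = 10.81″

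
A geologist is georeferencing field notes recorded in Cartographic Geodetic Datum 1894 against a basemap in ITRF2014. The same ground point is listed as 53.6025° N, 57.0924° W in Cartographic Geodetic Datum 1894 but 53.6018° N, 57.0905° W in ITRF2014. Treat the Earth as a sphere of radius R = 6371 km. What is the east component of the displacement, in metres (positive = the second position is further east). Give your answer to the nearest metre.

ΔE = 125 m

Δφ = 53.6018° − 53.6025° = -0.0007°; Δλ = -57.0905° − -57.0924° = +0.0019°.
1° along a meridian = πR/180 = 111195 m.
ΔN = Δφ × 111195 = -77.8 m; ΔE = Δλ × 111195 × cos(53.6025°) = +0.0019 × 111195 × 0.593384 = 125.4 m.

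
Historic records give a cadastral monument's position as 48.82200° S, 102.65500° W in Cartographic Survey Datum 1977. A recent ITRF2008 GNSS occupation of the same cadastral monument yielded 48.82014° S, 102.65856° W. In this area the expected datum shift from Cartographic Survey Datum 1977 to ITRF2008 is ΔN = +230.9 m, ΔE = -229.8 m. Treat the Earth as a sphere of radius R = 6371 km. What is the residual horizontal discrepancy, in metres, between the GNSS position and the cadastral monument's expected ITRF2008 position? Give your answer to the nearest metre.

39 m

Observed coordinate differences: Δφ = +0.00186°, Δλ = -0.00356°.
Converting to metres (1° lat = 111195 m, cos φ = 0.658401): observed ΔN = 206.8 m, observed ΔE = -260.6 m.
Subtracting the expected shift leaves a residual of 206.8 − (230.9) = -24.1 m north and -260.6 − (-229.8) = -30.8 m east.
Residual distance = √((-24.1)² + (-30.8)²) = 39.1 m.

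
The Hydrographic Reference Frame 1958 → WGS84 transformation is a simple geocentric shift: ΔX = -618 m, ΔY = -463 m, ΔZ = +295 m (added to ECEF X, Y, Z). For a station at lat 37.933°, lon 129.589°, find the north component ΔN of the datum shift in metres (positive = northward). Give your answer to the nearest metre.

ΔN = 210 m

At φ = 37.933°, λ = 129.589°: sin φ = 0.614740, cos φ = 0.788730, sin λ = 0.770636, cos λ = -0.637276.
ΔN = −sin φ cos λ·ΔX − sin φ sin λ·ΔY + cos φ·ΔZ = −(0.614740)(-0.637276)(-618) − (0.614740)(0.770636)(-463) + (0.788730)(295) = 209.91 m.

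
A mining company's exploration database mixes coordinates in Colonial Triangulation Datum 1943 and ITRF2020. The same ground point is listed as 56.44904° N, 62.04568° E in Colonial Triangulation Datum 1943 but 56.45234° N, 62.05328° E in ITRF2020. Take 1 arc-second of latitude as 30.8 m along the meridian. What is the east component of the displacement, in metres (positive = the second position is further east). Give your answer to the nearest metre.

ΔE = 466 m

Δφ = 56.45234° − 56.44904° = +0.00330°; Δλ = 62.05328° − 62.04568° = +0.00760°.
1° of latitude = 3600 × 30.80 = 110880 m.
ΔN = Δφ × 110880 = 365.9 m; ΔE = Δλ × 110880 × cos(56.44904°) = +0.00760 × 110880 × 0.552678 = 465.7 m.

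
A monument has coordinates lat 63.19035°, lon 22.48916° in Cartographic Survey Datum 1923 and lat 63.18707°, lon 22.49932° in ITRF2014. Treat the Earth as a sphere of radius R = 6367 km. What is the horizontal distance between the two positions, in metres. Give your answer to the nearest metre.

626 m

Δφ = 63.18707° − 63.19035° = -0.00328°; Δλ = 22.49932° − 22.48916° = +0.01016°.
1° along a meridian = πR/180 = 111125 m.
ΔN = Δφ × 111125 = -364.5 m; ΔE = Δλ × 111125 × cos(63.19035°) = +0.01016 × 111125 × 0.451028 = 509.2 m.
Distance = √(ΔE² + ΔN²) = √(509.2² + (-364.5)²) = 626.2 m.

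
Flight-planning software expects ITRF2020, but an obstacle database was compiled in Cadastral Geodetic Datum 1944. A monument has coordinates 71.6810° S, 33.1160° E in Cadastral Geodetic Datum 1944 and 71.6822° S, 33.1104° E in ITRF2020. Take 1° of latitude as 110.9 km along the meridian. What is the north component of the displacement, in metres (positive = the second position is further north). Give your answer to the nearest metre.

ΔN = -133 m

Δφ = -71.6822° − -71.6810° = -0.0012°; Δλ = 33.1104° − 33.1160° = -0.0056°.
ΔN = Δφ × 110900 = -133.1 m; ΔE = Δλ × 110900 × cos(-71.6810°) = -0.0056 × 110900 × 0.314307 = -195.2 m.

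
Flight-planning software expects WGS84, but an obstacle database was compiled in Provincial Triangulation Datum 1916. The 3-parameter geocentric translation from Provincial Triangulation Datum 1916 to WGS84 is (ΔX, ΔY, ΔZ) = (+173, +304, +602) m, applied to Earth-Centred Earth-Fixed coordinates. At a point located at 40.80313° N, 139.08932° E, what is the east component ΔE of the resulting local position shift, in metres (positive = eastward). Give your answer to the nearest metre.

At φ = 40.80313°, λ = 139.08932°: sin φ = 0.653462, cos φ = 0.756959, sin λ = 0.654882, cos λ = -0.755731.
ΔE = −sin λ·ΔX + cos λ·ΔY = −(0.654882)·(173) + (-0.755731)·(304) = -343.04 m.

ΔE = -343 m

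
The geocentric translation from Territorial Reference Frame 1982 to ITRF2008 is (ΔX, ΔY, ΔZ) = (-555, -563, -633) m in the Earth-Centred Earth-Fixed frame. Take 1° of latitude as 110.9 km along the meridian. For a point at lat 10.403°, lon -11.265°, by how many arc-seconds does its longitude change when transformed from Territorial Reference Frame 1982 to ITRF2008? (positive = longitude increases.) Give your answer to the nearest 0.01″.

sin φ = 0.180571, cos φ = 0.983562, sin λ = -0.195347, cos λ = 0.980734.
East component: ΔE = −sin λ·ΔX + cos λ·ΔY = −(-0.195347)(-555) + (0.980734)(-563) = -660.57 m.
1° of latitude spans 110900 m; at latitude φ, 1° of longitude spans that × cos φ = 109077.0 m, so Δλ = -660.57 / 109077.0 × 3600 = -21.802″.

Δλ = -21.80″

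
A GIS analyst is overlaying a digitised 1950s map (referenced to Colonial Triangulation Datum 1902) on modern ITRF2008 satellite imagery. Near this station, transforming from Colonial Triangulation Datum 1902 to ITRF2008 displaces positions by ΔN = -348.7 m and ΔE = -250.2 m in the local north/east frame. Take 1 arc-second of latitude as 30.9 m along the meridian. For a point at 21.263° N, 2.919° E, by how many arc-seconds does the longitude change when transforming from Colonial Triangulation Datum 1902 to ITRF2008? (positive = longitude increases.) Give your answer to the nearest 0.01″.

At latitude 21.263°, cos φ = 0.931926.
1″ of longitude at this latitude = 30.90 × cos φ = 28.7965 m, so Δλ = -250.2 / 28.7965 = -8.689″.

Δλ = -8.69″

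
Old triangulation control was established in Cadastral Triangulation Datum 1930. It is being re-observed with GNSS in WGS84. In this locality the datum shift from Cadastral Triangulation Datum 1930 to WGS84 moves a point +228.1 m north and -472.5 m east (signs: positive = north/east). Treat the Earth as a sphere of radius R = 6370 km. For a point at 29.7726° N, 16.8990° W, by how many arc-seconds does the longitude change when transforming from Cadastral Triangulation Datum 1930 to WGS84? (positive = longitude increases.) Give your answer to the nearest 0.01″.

Δλ = -17.63″

At latitude 29.7726°, cos φ = 0.868003.
One radian of longitude at latitude φ spans R cos φ, so Δλ = ΔE / (R cos φ) = -472.5 / (6370000 × 0.868003) = -8.5456e-05 rad = -17.627″.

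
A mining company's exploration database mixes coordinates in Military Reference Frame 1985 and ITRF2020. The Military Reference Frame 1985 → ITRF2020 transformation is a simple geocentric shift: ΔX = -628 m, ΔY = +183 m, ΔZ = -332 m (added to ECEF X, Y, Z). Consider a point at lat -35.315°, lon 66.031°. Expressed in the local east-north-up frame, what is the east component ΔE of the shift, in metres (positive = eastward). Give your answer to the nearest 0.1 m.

ΔE = 648.2 m

At φ = -35.315°, λ = 66.031°: sin φ = -0.578071, cos φ = 0.815986, sin λ = 0.913765, cos λ = 0.406242.
ΔE = −sin λ·ΔX + cos λ·ΔY = −(0.913765)·(-628) + (0.406242)·(183) = 648.19 m.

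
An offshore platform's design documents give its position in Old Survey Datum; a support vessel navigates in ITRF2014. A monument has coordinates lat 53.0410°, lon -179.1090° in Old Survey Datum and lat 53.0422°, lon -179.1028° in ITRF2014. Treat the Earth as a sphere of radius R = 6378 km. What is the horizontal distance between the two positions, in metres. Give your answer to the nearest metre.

436 m

Δφ = 53.0422° − 53.0410° = +0.0012°; Δλ = -179.1028° − -179.1090° = +0.0062°.
1° along a meridian = πR/180 = 111317 m.
ΔN = Δφ × 111317 = 133.6 m; ΔE = Δλ × 111317 × cos(53.0410°) = +0.0062 × 111317 × 0.601243 = 415.0 m.
Distance = √(ΔE² + ΔN²) = √(415.0² + 133.6²) = 435.9 m.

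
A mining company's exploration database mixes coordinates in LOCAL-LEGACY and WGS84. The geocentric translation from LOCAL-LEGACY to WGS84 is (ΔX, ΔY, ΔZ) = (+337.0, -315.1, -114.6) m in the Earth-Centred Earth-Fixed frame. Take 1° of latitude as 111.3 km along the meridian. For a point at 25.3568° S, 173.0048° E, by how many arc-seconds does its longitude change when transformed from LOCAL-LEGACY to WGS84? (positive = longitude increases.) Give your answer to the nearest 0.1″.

Δλ = 9.7″

sin φ = -0.428254, cos φ = 0.903658, sin λ = 0.121786, cos λ = -0.992556.
East component: ΔE = −sin λ·ΔX + cos λ·ΔY = −(0.121786)(337.0) + (-0.992556)(-315.1) = 271.71 m.
1° of latitude spans 111300 m; at latitude φ, 1° of longitude spans that × cos φ = 100577.2 m, so Δλ = 271.71 / 100577.2 × 3600 = 9.726″.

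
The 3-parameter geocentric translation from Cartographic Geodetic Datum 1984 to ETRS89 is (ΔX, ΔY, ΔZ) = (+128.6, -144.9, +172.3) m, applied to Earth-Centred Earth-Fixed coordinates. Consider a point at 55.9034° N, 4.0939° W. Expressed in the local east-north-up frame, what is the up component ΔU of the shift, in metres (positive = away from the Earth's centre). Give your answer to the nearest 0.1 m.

ΔU = 220.4 m

At φ = 55.9034°, λ = -4.0939°: sin φ = 0.828094, cos φ = 0.560590, sin λ = -0.071391, cos λ = 0.997448.
ΔU = cos φ cos λ·ΔX + cos φ sin λ·ΔY + sin φ·ΔZ = (0.560590)(0.997448)(128.6) + (0.560590)(-0.071391)(-144.9) + (0.828094)(172.3) = 220.39 m.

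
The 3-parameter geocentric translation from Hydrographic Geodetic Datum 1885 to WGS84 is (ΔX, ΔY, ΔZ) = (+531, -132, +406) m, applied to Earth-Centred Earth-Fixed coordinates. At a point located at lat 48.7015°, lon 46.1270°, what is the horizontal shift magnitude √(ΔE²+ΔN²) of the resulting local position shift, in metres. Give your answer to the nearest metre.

478 m

The local east axis at (φ, λ) is (−sin λ, cos λ, 0), so ΔE = −sin(46.1270°)·531 + cos(46.1270°)·(-132) = -474.27 m.
The local north axis is (−sin φ cos λ, −sin φ sin λ, cos φ), giving ΔN = -276.484 + 71.489 + 267.953 = 62.96 m.
Horizontal magnitude = √(ΔE² + ΔN²) = √((-474.27)² + 62.96²) = 478.43 m.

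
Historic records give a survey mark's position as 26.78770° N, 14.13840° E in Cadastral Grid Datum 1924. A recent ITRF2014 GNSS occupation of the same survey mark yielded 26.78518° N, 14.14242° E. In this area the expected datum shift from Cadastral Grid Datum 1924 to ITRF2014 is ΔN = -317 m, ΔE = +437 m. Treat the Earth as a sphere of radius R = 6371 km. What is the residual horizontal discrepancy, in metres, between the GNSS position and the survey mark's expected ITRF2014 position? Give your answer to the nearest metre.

53 m

Observed coordinate differences: Δφ = -0.00252°, Δλ = +0.00402°.
Converting to metres (1° lat = 111195 m, cos φ = 0.892683): observed ΔN = -280.2 m, observed ΔE = 399.0 m.
Subtracting the expected shift leaves a residual of -280.2 − (-317) = 36.8 m north and 399.0 − (437) = -38.0 m east.
Residual distance = √(36.8² + (-38.0)²) = 52.9 m.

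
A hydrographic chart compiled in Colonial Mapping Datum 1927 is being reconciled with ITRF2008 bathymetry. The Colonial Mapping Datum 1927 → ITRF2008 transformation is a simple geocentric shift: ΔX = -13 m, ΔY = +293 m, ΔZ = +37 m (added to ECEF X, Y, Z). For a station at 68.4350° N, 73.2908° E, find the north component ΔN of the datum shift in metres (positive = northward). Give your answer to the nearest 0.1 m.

At φ = 68.4350°, λ = 73.2908°: sin φ = 0.930001, cos φ = 0.367557, sin λ = 0.957776, cos λ = 0.287514.
ΔN = −sin φ cos λ·ΔX − sin φ sin λ·ΔY + cos φ·ΔZ = −(0.930001)(0.287514)(-13) − (0.930001)(0.957776)(293) + (0.367557)(37) = -243.91 m.

ΔN = -243.9 m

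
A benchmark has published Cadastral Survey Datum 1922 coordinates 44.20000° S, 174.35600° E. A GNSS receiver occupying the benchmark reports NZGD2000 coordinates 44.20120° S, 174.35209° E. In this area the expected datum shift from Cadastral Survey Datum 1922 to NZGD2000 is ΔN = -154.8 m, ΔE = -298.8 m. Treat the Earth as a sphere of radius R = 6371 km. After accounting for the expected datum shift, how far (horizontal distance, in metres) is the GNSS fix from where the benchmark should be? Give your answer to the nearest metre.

Observed coordinate differences: Δφ = -0.00120°, Δλ = -0.00391°.
Converting to metres (1° lat = 111195 m, cos φ = 0.716911): observed ΔN = -133.4 m, observed ΔE = -311.7 m.
Subtracting the expected shift leaves a residual of -133.4 − (-154.8) = 21.4 m north and -311.7 − (-298.8) = -12.9 m east.
Residual distance = √(21.4² + (-12.9)²) = 25.0 m.

25 m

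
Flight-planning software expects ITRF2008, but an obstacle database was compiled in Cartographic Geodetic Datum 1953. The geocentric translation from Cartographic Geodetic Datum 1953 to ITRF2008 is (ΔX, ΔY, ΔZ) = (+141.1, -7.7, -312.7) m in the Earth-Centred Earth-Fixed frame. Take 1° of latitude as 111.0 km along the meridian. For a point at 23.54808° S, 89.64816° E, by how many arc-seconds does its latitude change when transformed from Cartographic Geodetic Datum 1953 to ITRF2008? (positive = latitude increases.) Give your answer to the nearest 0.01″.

Δφ = -9.39″

sin φ = -0.399518, cos φ = 0.916725, sin λ = 0.999981, cos λ = 0.006141.
North component: ΔN = −sin φ cos λ·ΔX − sin φ sin λ·ΔY + cos φ·ΔZ = −(-0.399518)(0.006141)(141.1) − (-0.399518)(0.999981)(-7.7) + (0.916725)(-312.7) = -289.39 m.
1° of latitude spans 111000 m, so Δφ = -289.39 / 111000 × 3600 = -9.386″.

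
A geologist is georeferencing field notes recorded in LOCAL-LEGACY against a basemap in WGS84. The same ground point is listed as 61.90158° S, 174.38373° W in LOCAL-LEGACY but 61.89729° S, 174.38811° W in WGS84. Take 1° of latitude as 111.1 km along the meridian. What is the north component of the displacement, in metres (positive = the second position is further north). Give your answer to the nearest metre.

ΔN = 477 m

Δφ = -61.89729° − -61.90158° = +0.00429°; Δλ = -174.38811° − -174.38373° = -0.00438°.
ΔN = Δφ × 111100 = 476.6 m; ΔE = Δλ × 111100 × cos(-61.90158°) = -0.00438 × 111100 × 0.470988 = -229.2 m.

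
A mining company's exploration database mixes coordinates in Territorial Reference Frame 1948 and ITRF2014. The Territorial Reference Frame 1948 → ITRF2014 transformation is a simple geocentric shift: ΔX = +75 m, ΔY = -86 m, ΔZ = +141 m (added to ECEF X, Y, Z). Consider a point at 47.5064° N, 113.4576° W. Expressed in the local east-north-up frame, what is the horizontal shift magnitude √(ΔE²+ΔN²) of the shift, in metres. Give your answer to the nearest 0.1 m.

118.8 m

At φ = 47.5064°, λ = -113.4576°: sin φ = 0.737353, cos φ = 0.675508, sin λ = -0.917355, cos λ = -0.398070.
ΔE = −sin λ·ΔX + cos λ·ΔY = −(-0.917355)·(75) + (-0.398070)·(-86) = 103.04 m.
ΔN = −sin φ cos λ·ΔX − sin φ sin λ·ΔY + cos φ·ΔZ = −(0.737353)(-0.398070)(75) − (0.737353)(-0.917355)(-86) + (0.675508)(141) = 59.09 m.
Horizontal magnitude = √(ΔE² + ΔN²) = √(103.04² + 59.09²) = 118.78 m.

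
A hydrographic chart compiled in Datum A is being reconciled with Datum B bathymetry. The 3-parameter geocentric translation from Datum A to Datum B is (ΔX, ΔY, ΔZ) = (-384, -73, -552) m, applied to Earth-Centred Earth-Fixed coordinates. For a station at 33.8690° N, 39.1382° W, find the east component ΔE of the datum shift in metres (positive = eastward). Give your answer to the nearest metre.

ΔE = -299 m

The local east axis at (φ, λ) is (−sin λ, cos λ, 0), so ΔE = −sin(-39.1382°)·(-384) + cos(-39.1382°)·(-73) = -299.00 m.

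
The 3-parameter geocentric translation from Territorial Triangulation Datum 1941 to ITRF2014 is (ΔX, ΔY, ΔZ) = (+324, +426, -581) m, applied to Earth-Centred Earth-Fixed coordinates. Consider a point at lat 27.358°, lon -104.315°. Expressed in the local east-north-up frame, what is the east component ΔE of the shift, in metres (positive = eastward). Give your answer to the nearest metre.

At φ = 27.358°, λ = -104.315°: sin φ = 0.459549, cos φ = 0.888152, sin λ = -0.968951, cos λ = -0.247253.
ΔE = −sin λ·ΔX + cos λ·ΔY = −(-0.968951)·(324) + (-0.247253)·(426) = 208.61 m.

ΔE = 209 m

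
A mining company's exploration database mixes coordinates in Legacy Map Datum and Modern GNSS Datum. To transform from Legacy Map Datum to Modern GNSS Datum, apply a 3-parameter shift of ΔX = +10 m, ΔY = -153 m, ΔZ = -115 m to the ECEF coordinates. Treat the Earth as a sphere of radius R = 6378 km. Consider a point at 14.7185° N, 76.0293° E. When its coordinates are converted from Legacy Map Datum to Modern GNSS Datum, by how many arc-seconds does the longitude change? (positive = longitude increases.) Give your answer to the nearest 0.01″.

sin φ = 0.254070, cos φ = 0.967186, sin λ = 0.970419, cos λ = 0.241426.
East component: ΔE = −sin λ·ΔX + cos λ·ΔY = −(0.970419)(10) + (0.241426)(-153) = -46.64 m.
1° of latitude spans πR/180 = 111317 m; at latitude φ, 1° of longitude spans that × cos φ = 107664.3 m, so Δλ = -46.64 / 107664.3 × 3600 = -1.560″.

Δλ = -1.56″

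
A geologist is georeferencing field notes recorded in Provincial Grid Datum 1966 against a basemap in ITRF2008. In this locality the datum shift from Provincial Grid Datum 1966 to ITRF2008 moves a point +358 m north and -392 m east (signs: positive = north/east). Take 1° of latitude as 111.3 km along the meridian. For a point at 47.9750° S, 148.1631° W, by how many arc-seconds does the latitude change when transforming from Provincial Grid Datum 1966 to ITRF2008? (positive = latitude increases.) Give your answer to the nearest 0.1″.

1° of latitude = 111.3 km, so Δφ = 358.0 / 111300 = 0.0032165° = 11.580″.

Δφ = 11.6″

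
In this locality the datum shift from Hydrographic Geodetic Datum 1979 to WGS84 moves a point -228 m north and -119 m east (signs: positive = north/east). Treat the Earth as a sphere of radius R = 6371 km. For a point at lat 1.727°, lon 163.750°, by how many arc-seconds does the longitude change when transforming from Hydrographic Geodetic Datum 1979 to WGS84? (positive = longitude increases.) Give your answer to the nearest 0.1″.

Δλ = -3.9″

At latitude 1.727°, cos φ = 0.999546.
One radian of longitude at latitude φ spans R cos φ, so Δλ = ΔE / (R cos φ) = -119.0 / (6371000 × 0.999546) = -1.8687e-05 rad = -3.854″.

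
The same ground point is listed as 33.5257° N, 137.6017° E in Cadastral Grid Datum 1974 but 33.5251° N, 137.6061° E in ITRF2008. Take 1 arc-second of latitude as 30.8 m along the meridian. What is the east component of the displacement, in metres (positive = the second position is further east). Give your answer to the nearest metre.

ΔE = 407 m

Δφ = 33.5251° − 33.5257° = -0.0006°; Δλ = 137.6061° − 137.6017° = +0.0044°.
1° of latitude = 3600 × 30.80 = 110880 m.
ΔN = Δφ × 110880 = -66.5 m; ΔE = Δλ × 110880 × cos(33.5257°) = +0.0044 × 110880 × 0.833638 = 406.7 m.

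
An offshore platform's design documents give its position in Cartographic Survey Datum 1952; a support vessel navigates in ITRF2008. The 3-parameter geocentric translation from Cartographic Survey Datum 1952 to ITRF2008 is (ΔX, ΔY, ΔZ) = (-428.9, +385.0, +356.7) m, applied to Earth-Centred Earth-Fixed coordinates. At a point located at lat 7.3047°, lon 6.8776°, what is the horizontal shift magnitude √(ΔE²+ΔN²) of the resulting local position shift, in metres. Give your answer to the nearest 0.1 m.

At φ = 7.3047°, λ = 6.8776°: sin φ = 0.127146, cos φ = 0.991884, sin λ = 0.119749, cos λ = 0.992804.
ΔE = −sin λ·ΔX + cos λ·ΔY = −(0.119749)·(-428.9) + (0.992804)·(385.0) = 433.59 m.
ΔN = −sin φ cos λ·ΔX − sin φ sin λ·ΔY + cos φ·ΔZ = −(0.127146)(0.992804)(-428.9) − (0.127146)(0.119749)(385.0) + (0.991884)(356.7) = 402.08 m.
Horizontal magnitude = √(ΔE² + ΔN²) = √(433.59² + 402.08²) = 591.33 m.

591.3 m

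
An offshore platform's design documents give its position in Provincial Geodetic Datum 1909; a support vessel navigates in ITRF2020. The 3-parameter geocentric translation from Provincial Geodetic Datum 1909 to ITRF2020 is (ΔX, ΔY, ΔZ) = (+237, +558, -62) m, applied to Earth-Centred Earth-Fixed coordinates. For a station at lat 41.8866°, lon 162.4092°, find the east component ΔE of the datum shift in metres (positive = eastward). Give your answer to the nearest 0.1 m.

The local east axis at (φ, λ) is (−sin λ, cos λ, 0), so ΔE = −sin(162.4092°)·237 + cos(162.4092°)·558 = -603.53 m.

ΔE = -603.5 m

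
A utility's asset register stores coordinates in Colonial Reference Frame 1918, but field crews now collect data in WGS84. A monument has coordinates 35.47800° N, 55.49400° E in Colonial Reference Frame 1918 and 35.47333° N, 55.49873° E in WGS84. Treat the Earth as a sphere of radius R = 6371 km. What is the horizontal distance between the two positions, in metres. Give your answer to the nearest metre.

673 m

Δφ = 35.47333° − 35.47800° = -0.00467°; Δλ = 55.49873° − 55.49400° = +0.00473°.
1° along a meridian = πR/180 = 111195 m.
ΔN = Δφ × 111195 = -519.3 m; ΔE = Δλ × 111195 × cos(35.47800°) = +0.00473 × 111195 × 0.814338 = 428.3 m.
Distance = √(ΔE² + ΔN²) = √(428.3² + (-519.3)²) = 673.1 m.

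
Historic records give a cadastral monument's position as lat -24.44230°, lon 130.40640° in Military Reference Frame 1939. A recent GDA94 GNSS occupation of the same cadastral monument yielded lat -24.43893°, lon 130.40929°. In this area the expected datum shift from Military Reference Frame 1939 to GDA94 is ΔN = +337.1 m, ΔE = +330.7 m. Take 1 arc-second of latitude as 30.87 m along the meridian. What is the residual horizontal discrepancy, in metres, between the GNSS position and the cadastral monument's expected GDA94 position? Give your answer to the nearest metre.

Observed coordinate differences: Δφ = +0.00337°, Δλ = +0.00289°.
Converting to metres (1° lat = 111132 m, cos φ = 0.910378): observed ΔN = 374.5 m, observed ΔE = 292.4 m.
Subtracting the expected shift leaves a residual of 374.5 − (337.1) = 37.4 m north and 292.4 − (330.7) = -38.3 m east.
Residual distance = √(37.4² + (-38.3)²) = 53.6 m.

54 m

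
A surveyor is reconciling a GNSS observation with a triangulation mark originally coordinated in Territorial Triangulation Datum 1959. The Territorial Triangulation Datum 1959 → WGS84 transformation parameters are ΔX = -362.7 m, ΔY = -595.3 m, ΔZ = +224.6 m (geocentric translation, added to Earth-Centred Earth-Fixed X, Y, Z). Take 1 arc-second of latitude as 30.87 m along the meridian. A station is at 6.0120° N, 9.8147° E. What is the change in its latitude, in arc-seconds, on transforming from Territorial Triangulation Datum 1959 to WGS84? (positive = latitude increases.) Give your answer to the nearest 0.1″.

Δφ = 8.8″

sin φ = 0.104737, cos φ = 0.994500, sin λ = 0.170462, cos λ = 0.985364.
North component: ΔN = −sin φ cos λ·ΔX − sin φ sin λ·ΔY + cos φ·ΔZ = −(0.104737)(0.985364)(-362.7) − (0.104737)(0.170462)(-595.3) + (0.994500)(224.6) = 271.43 m.
1° of latitude spans 3600 × 30.87 = 111132 m, so Δφ = 271.43 / 111132 × 3600 = 8.793″.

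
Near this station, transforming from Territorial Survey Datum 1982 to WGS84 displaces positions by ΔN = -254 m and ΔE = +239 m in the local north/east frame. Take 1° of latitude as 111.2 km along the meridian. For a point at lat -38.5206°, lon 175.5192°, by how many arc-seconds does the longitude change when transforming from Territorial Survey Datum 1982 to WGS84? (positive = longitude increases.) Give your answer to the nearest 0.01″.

At latitude -38.5206°, cos φ = 0.782384.
1° of longitude at this latitude = 111.2 × cos φ = 87.00 km, so Δλ = 239.0 / 87001.1 = 0.0027471° = 9.890″.

Δλ = 9.89″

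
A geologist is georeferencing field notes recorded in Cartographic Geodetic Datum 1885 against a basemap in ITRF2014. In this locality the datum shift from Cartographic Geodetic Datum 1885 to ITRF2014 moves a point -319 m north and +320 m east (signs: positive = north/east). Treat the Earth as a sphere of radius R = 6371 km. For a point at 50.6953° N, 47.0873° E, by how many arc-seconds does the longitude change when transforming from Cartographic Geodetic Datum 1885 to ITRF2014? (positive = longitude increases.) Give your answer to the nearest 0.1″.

At latitude 50.6953°, cos φ = 0.633444.
One radian of longitude at latitude φ spans R cos φ, so Δλ = ΔE / (R cos φ) = 320.0 / (6371000 × 0.633444) = 7.9293e-05 rad = 16.355″.

Δλ = 16.4″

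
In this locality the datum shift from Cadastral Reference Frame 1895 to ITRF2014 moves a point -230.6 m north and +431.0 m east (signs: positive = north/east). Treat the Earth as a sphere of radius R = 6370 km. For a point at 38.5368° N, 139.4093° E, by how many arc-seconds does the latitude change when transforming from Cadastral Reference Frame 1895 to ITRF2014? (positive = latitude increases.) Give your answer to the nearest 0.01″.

On a sphere of radius R, 1 rad of latitude = R, so Δφ = ΔN / R = -230.6 / 6370000 = -3.6201e-05 rad = -7.467″.

Δφ = -7.47″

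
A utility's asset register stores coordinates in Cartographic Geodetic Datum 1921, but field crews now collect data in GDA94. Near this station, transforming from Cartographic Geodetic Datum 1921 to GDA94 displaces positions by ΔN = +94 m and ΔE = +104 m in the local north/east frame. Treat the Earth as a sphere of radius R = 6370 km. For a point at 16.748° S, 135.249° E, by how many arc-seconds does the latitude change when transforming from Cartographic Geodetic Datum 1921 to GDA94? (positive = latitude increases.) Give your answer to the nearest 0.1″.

Δφ = 3.0″

On a sphere of radius R, 1 rad of latitude = R, so Δφ = ΔN / R = 94.0 / 6370000 = 1.4757e-05 rad = 3.044″.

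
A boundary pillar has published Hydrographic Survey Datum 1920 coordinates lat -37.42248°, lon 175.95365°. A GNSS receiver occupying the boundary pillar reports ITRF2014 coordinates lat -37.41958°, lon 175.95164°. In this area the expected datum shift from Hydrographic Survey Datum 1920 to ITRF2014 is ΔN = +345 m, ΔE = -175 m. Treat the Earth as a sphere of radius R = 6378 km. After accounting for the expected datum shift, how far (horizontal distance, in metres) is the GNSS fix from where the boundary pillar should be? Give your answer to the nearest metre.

22 m

Observed coordinate differences: Δφ = +0.00290°, Δλ = -0.00201°.
Converting to metres (1° lat = 111317 m, cos φ = 0.794176): observed ΔN = 322.8 m, observed ΔE = -177.7 m.
Subtracting the expected shift leaves a residual of 322.8 − (345) = -22.2 m north and -177.7 − (-175) = -2.7 m east.
Residual distance = √((-22.2)² + (-2.7)²) = 22.3 m.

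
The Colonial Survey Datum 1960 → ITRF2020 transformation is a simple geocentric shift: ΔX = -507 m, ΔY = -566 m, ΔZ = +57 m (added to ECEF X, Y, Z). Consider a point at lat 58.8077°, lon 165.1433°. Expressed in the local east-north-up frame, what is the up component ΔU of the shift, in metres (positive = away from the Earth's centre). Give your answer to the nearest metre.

The local up (radial) axis is (cos φ cos λ, cos φ sin λ, sin φ), giving ΔU = 253.803 − 75.161 + 48.760 = 227.40 m.

ΔU = 227 m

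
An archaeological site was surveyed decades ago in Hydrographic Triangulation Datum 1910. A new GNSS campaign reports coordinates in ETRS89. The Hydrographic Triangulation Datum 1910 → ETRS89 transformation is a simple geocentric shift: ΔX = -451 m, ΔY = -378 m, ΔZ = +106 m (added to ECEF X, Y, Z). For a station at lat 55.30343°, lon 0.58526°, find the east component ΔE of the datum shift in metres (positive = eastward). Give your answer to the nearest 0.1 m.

ΔE = -373.4 m

At φ = 55.30343°, λ = 0.58526°: sin φ = 0.822178, cos φ = 0.569230, sin λ = 0.010215, cos λ = 0.999948.
ΔE = −sin λ·ΔX + cos λ·ΔY = −(0.010215)·(-451) + (0.999948)·(-378) = -373.37 m.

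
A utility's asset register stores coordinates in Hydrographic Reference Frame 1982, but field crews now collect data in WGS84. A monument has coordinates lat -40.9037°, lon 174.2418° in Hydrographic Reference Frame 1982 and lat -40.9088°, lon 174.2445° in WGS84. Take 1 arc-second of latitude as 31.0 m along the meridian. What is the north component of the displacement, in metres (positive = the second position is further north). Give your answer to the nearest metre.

Δφ = -40.9088° − -40.9037° = -0.0051°; Δλ = 174.2445° − 174.2418° = +0.0027°.
1° of latitude = 3600 × 31.00 = 111600 m.
ΔN = Δφ × 111600 = -569.2 m; ΔE = Δλ × 111600 × cos(-40.9037°) = +0.0027 × 111600 × 0.755811 = 227.7 m.

ΔN = -569 m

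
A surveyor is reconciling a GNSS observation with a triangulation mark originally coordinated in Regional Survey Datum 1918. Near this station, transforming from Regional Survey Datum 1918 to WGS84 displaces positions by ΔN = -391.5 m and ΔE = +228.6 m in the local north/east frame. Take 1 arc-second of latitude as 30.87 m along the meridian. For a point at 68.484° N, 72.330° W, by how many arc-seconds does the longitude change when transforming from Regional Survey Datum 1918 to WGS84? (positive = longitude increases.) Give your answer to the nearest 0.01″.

At latitude 68.484°, cos φ = 0.366761.
1″ of longitude at this latitude = 30.87 × cos φ = 11.3219 m, so Δλ = 228.6 / 11.3219 = 20.191″.

Δλ = 20.19″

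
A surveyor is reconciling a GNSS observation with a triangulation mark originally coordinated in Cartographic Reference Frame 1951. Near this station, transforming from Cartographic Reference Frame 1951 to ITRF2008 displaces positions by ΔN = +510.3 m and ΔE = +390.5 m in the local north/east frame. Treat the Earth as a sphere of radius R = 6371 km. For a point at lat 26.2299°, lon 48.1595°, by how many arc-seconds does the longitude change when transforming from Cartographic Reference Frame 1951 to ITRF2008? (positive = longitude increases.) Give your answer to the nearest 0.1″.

At latitude 26.2299°, cos φ = 0.897028.
One radian of longitude at latitude φ spans R cos φ, so Δλ = ΔE / (R cos φ) = 390.5 / (6371000 × 0.897028) = 6.8329e-05 rad = 14.094″.

Δλ = 14.1″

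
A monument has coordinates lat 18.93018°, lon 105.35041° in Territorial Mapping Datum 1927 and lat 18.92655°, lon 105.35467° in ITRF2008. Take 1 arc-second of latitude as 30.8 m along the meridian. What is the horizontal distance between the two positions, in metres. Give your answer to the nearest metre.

601 m

Δφ = 18.92655° − 18.93018° = -0.00363°; Δλ = 105.35467° − 105.35041° = +0.00426°.
1° of latitude = 3600 × 30.80 = 110880 m.
ΔN = Δφ × 110880 = -402.5 m; ΔE = Δλ × 110880 × cos(18.93018°) = +0.00426 × 110880 × 0.945915 = 446.8 m.
Distance = √(ΔE² + ΔN²) = √(446.8² + (-402.5)²) = 601.4 m.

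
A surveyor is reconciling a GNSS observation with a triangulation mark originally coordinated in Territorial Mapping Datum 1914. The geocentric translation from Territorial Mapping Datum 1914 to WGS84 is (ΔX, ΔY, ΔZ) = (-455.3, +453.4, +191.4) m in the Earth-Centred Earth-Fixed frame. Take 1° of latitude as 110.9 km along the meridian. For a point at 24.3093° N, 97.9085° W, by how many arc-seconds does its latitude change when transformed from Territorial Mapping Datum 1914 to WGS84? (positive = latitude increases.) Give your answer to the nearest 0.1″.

sin φ = 0.411662, cos φ = 0.911336, sin λ = -0.990489, cos λ = -0.137591.
North component: ΔN = −sin φ cos λ·ΔX − sin φ sin λ·ΔY + cos φ·ΔZ = −(0.411662)(-0.137591)(-455.3) − (0.411662)(-0.990489)(453.4) + (0.911336)(191.4) = 333.51 m.
1° of latitude spans 110900 m, so Δφ = 333.51 / 110900 × 3600 = 10.826″.

Δφ = 10.8″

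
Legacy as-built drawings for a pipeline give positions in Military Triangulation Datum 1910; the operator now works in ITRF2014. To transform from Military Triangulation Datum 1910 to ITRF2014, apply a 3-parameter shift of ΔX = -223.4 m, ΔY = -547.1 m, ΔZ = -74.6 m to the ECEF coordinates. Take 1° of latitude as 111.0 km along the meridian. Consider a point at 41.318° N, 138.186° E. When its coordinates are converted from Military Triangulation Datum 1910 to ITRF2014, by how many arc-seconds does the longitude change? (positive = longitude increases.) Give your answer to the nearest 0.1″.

sin φ = 0.660238, cos φ = 0.751057, sin λ = 0.666715, cos λ = -0.745313.
East component: ΔE = −sin λ·ΔX + cos λ·ΔY = −(0.666715)(-223.4) + (-0.745313)(-547.1) = 556.70 m.
1° of latitude spans 111000 m; at latitude φ, 1° of longitude spans that × cos φ = 83367.3 m, so Δλ = 556.70 / 83367.3 × 3600 = 24.040″.

Δλ = 24.0″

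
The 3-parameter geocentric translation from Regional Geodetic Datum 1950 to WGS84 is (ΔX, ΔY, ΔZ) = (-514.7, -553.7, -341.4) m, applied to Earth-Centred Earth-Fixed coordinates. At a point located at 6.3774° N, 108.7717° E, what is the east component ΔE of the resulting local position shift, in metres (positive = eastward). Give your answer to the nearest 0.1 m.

At φ = 6.3774°, λ = 108.7717°: sin φ = 0.111077, cos φ = 0.993812, sin λ = 0.946808, cos λ = -0.321798.
ΔE = −sin λ·ΔX + cos λ·ΔY = −(0.946808)·(-514.7) + (-0.321798)·(-553.7) = 665.50 m.

ΔE = 665.5 m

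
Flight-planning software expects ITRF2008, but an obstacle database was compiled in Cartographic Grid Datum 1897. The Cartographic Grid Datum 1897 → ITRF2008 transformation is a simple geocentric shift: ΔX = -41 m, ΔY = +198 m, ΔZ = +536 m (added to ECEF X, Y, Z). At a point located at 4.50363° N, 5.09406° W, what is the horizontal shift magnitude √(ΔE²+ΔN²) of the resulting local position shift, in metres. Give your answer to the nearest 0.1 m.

At φ = 4.50363°, λ = -5.09406°: sin φ = 0.078522, cos φ = 0.996912, sin λ = -0.088791, cos λ = 0.996050.
ΔE = −sin λ·ΔX + cos λ·ΔY = −(-0.088791)·(-41) + (0.996050)·(198) = 193.58 m.
ΔN = −sin φ cos λ·ΔX − sin φ sin λ·ΔY + cos φ·ΔZ = −(0.078522)(0.996050)(-41) − (0.078522)(-0.088791)(198) + (0.996912)(536) = 538.93 m.
Horizontal magnitude = √(ΔE² + ΔN²) = √(193.58² + 538.93²) = 572.64 m.

572.6 m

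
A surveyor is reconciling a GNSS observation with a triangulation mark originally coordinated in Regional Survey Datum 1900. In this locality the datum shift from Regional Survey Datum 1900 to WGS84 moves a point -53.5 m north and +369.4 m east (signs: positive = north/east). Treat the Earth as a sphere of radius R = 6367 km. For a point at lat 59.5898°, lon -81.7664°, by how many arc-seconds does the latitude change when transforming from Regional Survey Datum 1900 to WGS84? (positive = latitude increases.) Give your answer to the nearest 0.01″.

On a sphere of radius R, 1 rad of latitude = R, so Δφ = ΔN / R = -53.5 / 6367000 = -8.4027e-06 rad = -1.733″.

Δφ = -1.73″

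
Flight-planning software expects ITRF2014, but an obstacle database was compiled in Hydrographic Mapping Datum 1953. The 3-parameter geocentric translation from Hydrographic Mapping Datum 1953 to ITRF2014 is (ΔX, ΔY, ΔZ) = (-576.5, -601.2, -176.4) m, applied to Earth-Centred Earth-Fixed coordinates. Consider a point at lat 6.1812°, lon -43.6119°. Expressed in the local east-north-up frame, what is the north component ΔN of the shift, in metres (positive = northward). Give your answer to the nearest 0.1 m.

ΔN = -175.1 m

At φ = 6.1812°, λ = -43.6119°: sin φ = 0.107673, cos φ = 0.994186, sin λ = -0.689770, cos λ = 0.724029.
ΔN = −sin φ cos λ·ΔX − sin φ sin λ·ΔY + cos φ·ΔZ = −(0.107673)(0.724029)(-576.5) − (0.107673)(-0.689770)(-601.2) + (0.994186)(-176.4) = -175.08 m.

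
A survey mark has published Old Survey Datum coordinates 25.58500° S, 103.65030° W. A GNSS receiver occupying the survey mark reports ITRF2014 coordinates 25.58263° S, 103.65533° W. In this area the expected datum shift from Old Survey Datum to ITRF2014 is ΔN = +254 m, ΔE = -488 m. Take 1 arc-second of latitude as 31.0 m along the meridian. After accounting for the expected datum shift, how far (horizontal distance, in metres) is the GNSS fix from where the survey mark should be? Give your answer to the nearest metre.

Observed coordinate differences: Δφ = +0.00237°, Δλ = -0.00503°.
Converting to metres (1° lat = 111600 m, cos φ = 0.901946): observed ΔN = 264.5 m, observed ΔE = -506.3 m.
Subtracting the expected shift leaves a residual of 264.5 − (254) = 10.5 m north and -506.3 − (-488) = -18.3 m east.
Residual distance = √(10.5² + (-18.3)²) = 21.1 m.

21 m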